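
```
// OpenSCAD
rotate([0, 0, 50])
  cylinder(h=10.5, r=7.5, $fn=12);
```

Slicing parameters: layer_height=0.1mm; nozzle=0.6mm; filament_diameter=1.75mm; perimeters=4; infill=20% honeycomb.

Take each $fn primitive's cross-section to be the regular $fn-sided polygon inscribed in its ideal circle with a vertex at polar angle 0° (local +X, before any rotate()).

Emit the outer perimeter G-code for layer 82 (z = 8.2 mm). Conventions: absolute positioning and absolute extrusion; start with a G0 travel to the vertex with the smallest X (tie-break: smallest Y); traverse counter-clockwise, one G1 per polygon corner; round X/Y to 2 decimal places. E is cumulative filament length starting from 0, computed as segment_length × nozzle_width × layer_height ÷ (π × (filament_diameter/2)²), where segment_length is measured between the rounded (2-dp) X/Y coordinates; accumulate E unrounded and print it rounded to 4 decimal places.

At z = 8.2 mm: the cylinder: section is a regular 12-gon, circumradius r=7.5; (whole slice rotated 50° about Z — lengths, areas and connectivity unchanged). The outline is a single polygon with 12 vertices. Extrusion per mm of travel: 0.6 × 0.1 / (π × 0.875²) = 0.024945. Accumulating E over each segment gives final E = 1.1627.

G0 X-7.39 Y1.30 Z8.20
G1 X-7.05 Y-2.57 E0.0969
G1 X-4.82 Y-5.75 E0.1938
G1 X-1.30 Y-7.39 E0.2907
G1 X2.57 Y-7.05 E0.3876
G1 X5.75 Y-4.82 E0.4845
G1 X7.39 Y-1.30 E0.5813
G1 X7.05 Y2.57 E0.6782
G1 X4.82 Y5.75 E0.7751
G1 X1.30 Y7.39 E0.8720
G1 X-2.57 Y7.05 E0.9689
G1 X-5.75 Y4.82 E1.0658
G1 X-7.39 Y1.30 E1.1627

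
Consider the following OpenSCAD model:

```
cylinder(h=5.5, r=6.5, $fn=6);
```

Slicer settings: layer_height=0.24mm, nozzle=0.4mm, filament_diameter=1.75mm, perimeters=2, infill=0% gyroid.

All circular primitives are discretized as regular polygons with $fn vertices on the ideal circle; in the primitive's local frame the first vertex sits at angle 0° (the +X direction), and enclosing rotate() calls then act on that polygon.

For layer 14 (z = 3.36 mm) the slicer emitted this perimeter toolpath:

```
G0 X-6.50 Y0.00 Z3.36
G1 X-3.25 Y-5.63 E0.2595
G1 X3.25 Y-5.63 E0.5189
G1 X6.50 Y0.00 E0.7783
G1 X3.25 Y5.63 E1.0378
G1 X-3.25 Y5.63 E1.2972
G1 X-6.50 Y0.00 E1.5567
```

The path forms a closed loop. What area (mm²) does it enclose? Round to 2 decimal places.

Apply the shoelace formula to the sequence of (X, Y) vertices; enclosed area = 109.78 mm².

109.78 mm²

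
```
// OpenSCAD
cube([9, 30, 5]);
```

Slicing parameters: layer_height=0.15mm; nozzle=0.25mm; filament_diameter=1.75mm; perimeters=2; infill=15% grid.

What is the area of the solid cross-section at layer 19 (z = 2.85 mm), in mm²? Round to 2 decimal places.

At z = 2.85 mm: the cube is present — its section is the full 9×30 rectangle (area 270.00 mm²). Overall, the cross-section is a single solid region. Net area = 270.00 mm².

270.00 mm²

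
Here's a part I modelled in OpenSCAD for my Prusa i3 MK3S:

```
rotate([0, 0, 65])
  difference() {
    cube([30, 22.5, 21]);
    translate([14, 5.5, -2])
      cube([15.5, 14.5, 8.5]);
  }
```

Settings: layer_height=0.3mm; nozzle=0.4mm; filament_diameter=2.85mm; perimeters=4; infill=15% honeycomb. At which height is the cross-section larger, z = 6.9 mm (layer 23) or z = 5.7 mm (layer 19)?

Layer 23 (z = 6.9): the cube (footprint 30×22.5) is included at this height (area 675.00 mm²); the cube at (14, 5.5) is not intersected at this z (z outside [-2, 6.5]); Subtracting the remaining from the first: none of the subtracted shapes is present at this height, so the 30×22.5 cube is unchanged — area = 675.00 mm²; (rotated 65° about Z; rotation is an isometry so areas/perimeters/island counts are preserved). So its area = 675.00 mm². Layer 19 (z = 5.7): the 30×22.5 cube contributes its full rectangle (area 675.00 mm²); the cube at (14, 5.5) (footprint 15.5×14.5) is included at this height (area 224.75 mm²); Taking the first minus the rest: starting from the 30×22.5 cube (675.00 mm²), the 15.5×14.5 cube at (14, 5.5) lies wholly inside it (removes its full 224.75 mm² and its 60.00 mm outline becomes a hole wall) — area = 450.25 mm²; (rotated 65° about Z; rotation is an isometry so areas/perimeters/island counts are preserved). So its area = 450.25 mm². Layer 23 is larger (675.00 vs 450.25 mm²).

layer 23 (z = 6.9 mm)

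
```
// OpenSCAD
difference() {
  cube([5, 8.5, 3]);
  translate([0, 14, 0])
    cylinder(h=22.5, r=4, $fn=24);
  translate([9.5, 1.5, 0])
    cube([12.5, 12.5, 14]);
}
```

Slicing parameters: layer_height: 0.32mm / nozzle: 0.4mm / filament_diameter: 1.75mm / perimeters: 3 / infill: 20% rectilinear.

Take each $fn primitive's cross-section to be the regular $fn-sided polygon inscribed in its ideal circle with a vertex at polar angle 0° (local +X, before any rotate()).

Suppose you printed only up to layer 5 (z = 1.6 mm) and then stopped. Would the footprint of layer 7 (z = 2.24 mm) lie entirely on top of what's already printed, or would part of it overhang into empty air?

Compare the two slices. At z = 1.6: the cube (footprint 5×8.5) is included at this height (area 42.50 mm²); the r=4 cylinder at (0, 14) gives a regular 24-gon of circumradius 4 (constant along its height) (area = (24/2)·4.000²·sin(360°/24) = 49.69 mm²); the cube at (9.5, 1.5) (footprint 12.5×12.5) is included at this height (area 156.25 mm²); Subtracting the remaining from the first: starting from the 5×8.5 cube (42.50 mm²), the r=4 cylinder at (0, 14) misses the remaining region (no effect); the 12.5×12.5 cube at (9.5, 1.5) misses the remaining region (no effect) — area = 42.50 mm². At z = 2.24: the cube (footprint 5×8.5) is included at this height (area 42.50 mm²); the r=4 cylinder at (0, 14) contributes a regular 24-gon of circumradius 4 (area = (24/2)·4.000²·sin(360°/24) = 49.69 mm²); the 12.5×12.5 cube at (9.5, 1.5) contributes its full rectangle (area 156.25 mm²); Taking the first minus the rest: starting from the 5×8.5 cube (42.50 mm²), the r=4 cylinder at (0, 14) misses the remaining region (no effect); the 12.5×12.5 cube at (9.5, 1.5) misses the remaining region (no effect) — area = 42.50 mm². Checking containment: the cross-section at z = 2.24 is a subset of the cross-section at z = 1.6.

entirely on top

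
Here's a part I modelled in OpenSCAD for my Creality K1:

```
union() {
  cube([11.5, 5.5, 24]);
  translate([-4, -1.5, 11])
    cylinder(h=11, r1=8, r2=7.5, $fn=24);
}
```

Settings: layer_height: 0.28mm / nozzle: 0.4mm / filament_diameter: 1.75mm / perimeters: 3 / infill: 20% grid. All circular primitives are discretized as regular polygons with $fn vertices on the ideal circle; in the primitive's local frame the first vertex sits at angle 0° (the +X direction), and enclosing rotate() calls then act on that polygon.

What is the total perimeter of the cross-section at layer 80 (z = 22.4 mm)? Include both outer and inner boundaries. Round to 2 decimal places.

At z = 22.4 mm: the cube is present — its section is the full 11.5×5.5 rectangle (perimeter 34.00 mm); the cone at (-4, -1.5) does not reach this height (z outside [11, 22]); Combining (union): only the 11.5×5.5 cube is present, so the union is just that shape — boundary = 34.00 mm. Overall, the cross-section is a single solid region. Total boundary length (outer) = 34.00 mm.

34.00 mm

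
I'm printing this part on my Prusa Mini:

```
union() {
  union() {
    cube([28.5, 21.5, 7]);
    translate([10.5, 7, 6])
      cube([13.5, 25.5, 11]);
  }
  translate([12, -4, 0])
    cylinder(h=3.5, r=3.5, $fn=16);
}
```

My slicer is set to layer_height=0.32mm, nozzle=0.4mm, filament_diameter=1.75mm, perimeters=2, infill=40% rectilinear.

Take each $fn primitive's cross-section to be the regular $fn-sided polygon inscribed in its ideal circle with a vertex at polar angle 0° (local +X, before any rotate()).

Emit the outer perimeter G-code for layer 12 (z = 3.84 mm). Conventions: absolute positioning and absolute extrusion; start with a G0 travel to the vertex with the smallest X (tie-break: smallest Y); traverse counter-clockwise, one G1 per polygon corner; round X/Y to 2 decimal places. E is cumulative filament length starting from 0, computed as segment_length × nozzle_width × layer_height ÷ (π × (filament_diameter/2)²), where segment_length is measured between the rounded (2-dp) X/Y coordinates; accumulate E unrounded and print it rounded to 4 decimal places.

At z = 3.84 mm: the cube is present — its section is the full 28.5×21.5 rectangle; the cube at (10.5, 7) does not reach this height (z outside [6, 17]); Combining (union): only the 28.5×21.5 cube is present, so the union is just that shape — 1 connected region; the cylinder at (12, -4) does not reach this height (z outside [0, 3.5]); Taking the union: only that combined region is present, so the union is just that shape — 1 connected region. The outline is a single polygon with 4 vertices. Extrusion per mm of travel: 0.4 × 0.32 / (π × 0.875²) = 0.053216. Accumulating E over each segment gives final E = 5.3216.

G0 X0.00 Y0.00 Z3.84
G1 X28.50 Y0.00 E1.5167
G1 X28.50 Y21.50 E2.6608
G1 X0.00 Y21.50 E4.1775
G1 X0.00 Y0.00 E5.3216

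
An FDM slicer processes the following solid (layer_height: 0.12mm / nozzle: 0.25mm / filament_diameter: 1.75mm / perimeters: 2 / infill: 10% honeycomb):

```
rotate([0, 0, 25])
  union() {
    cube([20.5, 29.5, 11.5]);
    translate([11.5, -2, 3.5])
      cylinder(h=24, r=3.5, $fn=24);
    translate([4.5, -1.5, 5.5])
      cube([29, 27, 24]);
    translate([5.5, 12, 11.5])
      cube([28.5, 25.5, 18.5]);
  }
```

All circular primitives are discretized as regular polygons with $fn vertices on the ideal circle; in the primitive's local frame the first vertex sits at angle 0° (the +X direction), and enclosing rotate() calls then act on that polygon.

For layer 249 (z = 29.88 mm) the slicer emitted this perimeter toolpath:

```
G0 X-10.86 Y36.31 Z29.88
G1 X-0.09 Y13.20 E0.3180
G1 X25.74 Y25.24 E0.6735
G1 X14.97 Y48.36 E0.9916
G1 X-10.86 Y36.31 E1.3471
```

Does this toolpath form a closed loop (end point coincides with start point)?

Start point (G0): (-10.86, 36.31). End point (last G1): the path returns to the start — closed.

yes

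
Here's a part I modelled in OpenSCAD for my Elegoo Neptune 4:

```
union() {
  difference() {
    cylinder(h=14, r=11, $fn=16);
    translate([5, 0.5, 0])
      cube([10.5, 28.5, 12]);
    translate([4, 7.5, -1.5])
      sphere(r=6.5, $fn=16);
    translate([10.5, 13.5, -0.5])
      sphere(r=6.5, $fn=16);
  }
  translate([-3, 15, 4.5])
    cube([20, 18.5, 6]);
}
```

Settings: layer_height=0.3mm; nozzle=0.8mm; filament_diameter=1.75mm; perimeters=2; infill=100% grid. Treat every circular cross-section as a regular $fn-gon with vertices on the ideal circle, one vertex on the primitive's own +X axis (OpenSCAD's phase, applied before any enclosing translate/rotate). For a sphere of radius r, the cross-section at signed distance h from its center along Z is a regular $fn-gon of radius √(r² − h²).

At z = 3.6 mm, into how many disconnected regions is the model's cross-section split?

At z = 3.6 mm: the r=11 cylinder contributes a regular 16-gon of circumradius 11; the 10.5×28.5 cube at (5, 0.5) contributes its full rectangle; the r=6.5 sphere at (4, 7.5) contributes a regular 16-gon of circumradius √(6.5²−5.1²) = 4.030; the r=6.5 sphere at (10.5, 13.5) slices to a regular 16-gon of circumradius 5.044 (√(r²−h²) with h=4.1 from center); Subtracting the remaining from the first: starting from the r=11 cylinder, the 10.5×28.5 cube at (5, 0.5) partially overlaps it — only the 37.27 mm² overlap (of its 299.25 mm²) is removed, clipping the outline; the r=6.5 sphere at (4, 7.5) partially overlaps it — only the 29.38 mm² overlap (of its 49.72 mm²) is removed, clipping the outline; the r=6.5 sphere at (10.5, 13.5) misses the remaining region (no effect) — 1 connected region; the cube at (-3, 15) does not reach this height (z outside [4.5, 10.5]); Taking the union: only that combined region is present, so the union is just that shape — 1 connected region. The result has 1 disconnected region.

1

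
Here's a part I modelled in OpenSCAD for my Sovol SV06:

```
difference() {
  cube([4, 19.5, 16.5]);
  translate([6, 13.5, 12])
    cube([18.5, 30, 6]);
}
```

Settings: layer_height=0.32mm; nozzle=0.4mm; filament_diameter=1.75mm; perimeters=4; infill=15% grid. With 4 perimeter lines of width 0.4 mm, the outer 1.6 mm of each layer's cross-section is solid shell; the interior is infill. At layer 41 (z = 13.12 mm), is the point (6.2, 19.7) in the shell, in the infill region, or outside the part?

outside

At z = 13.12 mm: the cube is present — its section is the full 4×19.5 rectangle; the cube at (6, 13.5) is present — its section is the full 18.5×30 rectangle; After the difference (first − rest): starting from the 4×19.5 cube, the 18.5×30 cube at (6, 13.5) misses the remaining region (no effect) — 1 connected region. Overall, the cross-section is a single solid region. The nearest boundary edge runs (0.00, 19.50)→(4.00, 19.50); distance from the point to it = 2.21 mm. The point is not inside any of the regions above, so it lies outside the cross-section (2.21 mm from the nearest boundary).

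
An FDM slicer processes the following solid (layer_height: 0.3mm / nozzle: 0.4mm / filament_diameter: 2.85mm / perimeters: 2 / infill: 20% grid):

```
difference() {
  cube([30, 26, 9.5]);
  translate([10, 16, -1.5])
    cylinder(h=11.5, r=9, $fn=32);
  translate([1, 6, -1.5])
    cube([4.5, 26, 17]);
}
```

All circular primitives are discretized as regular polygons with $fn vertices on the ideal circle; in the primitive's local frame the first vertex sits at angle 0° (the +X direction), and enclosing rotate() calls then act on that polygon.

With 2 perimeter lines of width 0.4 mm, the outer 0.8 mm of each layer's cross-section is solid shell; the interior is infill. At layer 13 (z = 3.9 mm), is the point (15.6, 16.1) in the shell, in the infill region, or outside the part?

outside

At z = 3.9 mm: the 30×26 cube contributes its full rectangle; the r=9 cylinder at (10, 16) gives a regular 32-gon of circumradius 9 (constant along its height); the 4.5×26 cube at (1, 6) contributes its full rectangle; Subtracting the remaining from the first: starting from the 30×26 cube, the r=9 cylinder at (10, 16) lies wholly inside it (removes its full 252.84 mm² and its 56.46 mm outline becomes a hole wall); the 4.5×26 cube at (1, 6) partially overlaps it — only the 40.79 mm² overlap (of its 117.00 mm²) is removed, clipping the outline — 1 connected region. Overall, the cross-section is a single solid region. The nearest boundary edge runs (19.00, 16.00)→(18.83, 17.76); distance from the point to it = 3.37 mm. The point is not inside any of the regions above, so it lies outside the cross-section (3.37 mm from the nearest boundary).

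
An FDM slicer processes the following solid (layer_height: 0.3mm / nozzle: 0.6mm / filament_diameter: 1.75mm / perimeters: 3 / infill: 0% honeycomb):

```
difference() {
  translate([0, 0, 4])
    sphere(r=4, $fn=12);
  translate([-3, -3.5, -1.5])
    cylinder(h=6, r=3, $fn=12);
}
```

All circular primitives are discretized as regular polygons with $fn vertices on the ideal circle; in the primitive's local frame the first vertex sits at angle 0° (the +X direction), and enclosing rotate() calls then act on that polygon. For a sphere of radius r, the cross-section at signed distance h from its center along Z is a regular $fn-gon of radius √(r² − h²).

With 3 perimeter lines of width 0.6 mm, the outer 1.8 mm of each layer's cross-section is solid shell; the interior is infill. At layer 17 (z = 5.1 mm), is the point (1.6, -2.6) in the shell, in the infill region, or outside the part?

At z = 5.1 mm: the sphere: section is a regular 12-gon, circumradius = √(r²−h²) = √(4²−1.1²) = 3.846; the cylinder at (-3, -3.5) is not intersected at this z (z outside [-1.5, 4.5]); After the difference (first − rest): none of the subtracted shapes is present at this height, so the r=4 sphere is unchanged — 1 connected region. Overall, the cross-section is a single solid region. The nearest boundary edge runs (1.92, -3.33)→(3.33, -1.92); distance from the point to it = 0.74 mm. The point is inside the cross-section, 0.74 mm from the nearest boundary — within the 1.8 mm shell band (3 × 0.6).

shell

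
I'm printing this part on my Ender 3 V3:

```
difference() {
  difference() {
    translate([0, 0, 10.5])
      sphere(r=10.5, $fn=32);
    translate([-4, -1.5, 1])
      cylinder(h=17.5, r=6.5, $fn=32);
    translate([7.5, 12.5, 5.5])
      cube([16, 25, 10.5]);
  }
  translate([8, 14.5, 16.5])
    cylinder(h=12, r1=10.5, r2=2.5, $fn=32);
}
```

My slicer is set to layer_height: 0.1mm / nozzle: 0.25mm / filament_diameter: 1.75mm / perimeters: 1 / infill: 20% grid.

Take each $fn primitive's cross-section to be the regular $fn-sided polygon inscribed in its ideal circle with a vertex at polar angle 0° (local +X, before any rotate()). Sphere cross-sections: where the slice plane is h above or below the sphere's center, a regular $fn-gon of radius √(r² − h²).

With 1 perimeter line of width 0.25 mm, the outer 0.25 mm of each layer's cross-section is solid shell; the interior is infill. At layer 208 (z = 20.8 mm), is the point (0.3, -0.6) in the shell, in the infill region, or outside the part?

infill

At z = 20.8 mm: the sphere: section is a regular 32-gon, circumradius = √(r²−h²) = √(10.5²−10.3²) = 2.040; the cylinder at (-4, -1.5) does not reach this height (z outside [1, 18.5]); the cube at (7.5, 12.5) is not intersected at this z (z outside [5.5, 16]); After the difference (first − rest): none of the subtracted shapes is present at this height, so the r=10.5 sphere is unchanged — 1 connected region; the cone at (8, 14.5) (r1=10.5→r2=2.5) has section circumradius 7.633 here — a regular 32-gon; After the difference (first − rest): starting from that combined region, the cone at (8, 14.5) misses the remaining region (no effect) — 1 connected region. Overall, the cross-section is a single solid region. The nearest boundary edge runs (1.13, -1.70)→(0.78, -1.88); distance from the point to it = 1.36 mm. The point is inside the cross-section and 1.36 mm from the nearest boundary — more than the 0.25 mm shell width (1 × 0.25), so it's in the infill interior.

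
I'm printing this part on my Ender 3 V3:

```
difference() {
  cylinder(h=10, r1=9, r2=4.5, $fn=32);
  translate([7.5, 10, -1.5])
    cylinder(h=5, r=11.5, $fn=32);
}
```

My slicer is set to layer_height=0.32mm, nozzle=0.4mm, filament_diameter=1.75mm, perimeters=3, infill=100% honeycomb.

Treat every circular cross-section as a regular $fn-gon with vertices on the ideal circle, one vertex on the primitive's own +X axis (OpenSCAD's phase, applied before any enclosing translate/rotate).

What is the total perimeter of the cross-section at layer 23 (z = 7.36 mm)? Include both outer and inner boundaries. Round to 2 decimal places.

At z = 7.36 mm: the cone: at t=0.736 of its height the radius interpolates to r₁+(r₂−r₁)t = 5.688, giving a regular 32-gon of that circumradius (perimeter = 2·32·5.688·sin(180°/32) = 35.68 mm); the cylinder at (7.5, 10) is not intersected at this z (z outside [-1.5, 3.5]); Subtracting the remaining from the first: none of the subtracted shapes is present at this height, so the cone is unchanged — boundary = 35.68 mm. Overall, the cross-section is a single solid region. Total boundary length (outer) = 35.68 mm.

35.68 mm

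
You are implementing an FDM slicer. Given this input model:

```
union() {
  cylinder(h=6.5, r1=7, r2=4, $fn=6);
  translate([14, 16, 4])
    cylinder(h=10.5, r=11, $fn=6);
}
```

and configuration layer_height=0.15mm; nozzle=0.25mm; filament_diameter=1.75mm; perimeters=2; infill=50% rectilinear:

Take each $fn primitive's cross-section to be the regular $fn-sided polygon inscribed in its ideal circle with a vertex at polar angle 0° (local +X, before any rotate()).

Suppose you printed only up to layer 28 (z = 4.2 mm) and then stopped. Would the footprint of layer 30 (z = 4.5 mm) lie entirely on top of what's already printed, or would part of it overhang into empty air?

entirely on top

Compare the two slices. At z = 4.2: the cone: at t=0.646 of its height the radius interpolates to r₁+(r₂−r₁)t = 5.062, giving a regular 6-gon of that circumradius (area = (6/2)·5.062²·sin(360°/6) = 66.56 mm²); the cylinder at (14, 16): section is a regular 6-gon, circumradius r=11 (area = (6/2)·11.000²·sin(360°/6) = 314.37 mm²); Combining (union): the 2 present regions are separate (no shared area or edge), so areas and boundary lengths simply add and each stays a separate island — area = 380.93 mm². At z = 4.5: the cone contributes a regular 6-gon of circumradius 4.923 (interpolated between r1=7 and r2=4 at t=0.692) (area = (6/2)·4.923²·sin(360°/6) = 62.97 mm²); the r=11 cylinder at (14, 16) contributes a regular 6-gon of circumradius 11 (area = (6/2)·11.000²·sin(360°/6) = 314.37 mm²); Taking the union: the 2 present regions are separate (no shared area or edge), so areas and boundary lengths simply add and each stays a separate island — area = 377.34 mm². Checking containment: the cross-section at z = 4.5 is a subset of the cross-section at z = 4.2.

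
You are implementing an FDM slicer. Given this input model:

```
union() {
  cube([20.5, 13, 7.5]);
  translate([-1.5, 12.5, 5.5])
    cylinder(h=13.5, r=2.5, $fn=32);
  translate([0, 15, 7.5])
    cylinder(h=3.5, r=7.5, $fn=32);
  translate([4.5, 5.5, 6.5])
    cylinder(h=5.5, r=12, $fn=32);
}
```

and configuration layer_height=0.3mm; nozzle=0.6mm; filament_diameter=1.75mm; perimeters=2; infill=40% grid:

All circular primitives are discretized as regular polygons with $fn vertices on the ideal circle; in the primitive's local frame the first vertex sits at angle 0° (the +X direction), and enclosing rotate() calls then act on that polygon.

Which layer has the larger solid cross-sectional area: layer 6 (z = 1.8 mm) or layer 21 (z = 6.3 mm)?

Layer 6 (z = 1.8): the cube is present — its section is the full 20.5×13 rectangle (area 266.50 mm²); the cylinder at (-1.5, 12.5) is not intersected at this z (z outside [5.5, 19]); the cylinder at (0, 15) is not intersected at this z (z outside [7.5, 11]); the cylinder at (4.5, 5.5) is absent (z outside [6.5, 12]); Combining (union): only the 20.5×13 cube is present, so the union is just that shape — area = 266.50 mm². So its area = 266.50 mm². Layer 21 (z = 6.3): the cube is present — its section is the full 20.5×13 rectangle (area 266.50 mm²); the r=2.5 cylinder at (-1.5, 12.5) gives a regular 32-gon of circumradius 2.5 (constant along its height) (area = (32/2)·2.500²·sin(360°/32) = 19.51 mm²); the cylinder at (0, 15) is absent (z outside [7.5, 11]); the cylinder at (4.5, 5.5) does not reach this height (z outside [6.5, 12]); Combining (union): the regions partially overlap — summed areas 286.01 mm² minus the doubly-counted overlap 1.87 mm² gives 284.14 mm² — area = 284.14 mm². So its area = 284.14 mm². Layer 21 is larger (284.14 vs 266.50 mm²).

layer 21 (z = 6.3 mm)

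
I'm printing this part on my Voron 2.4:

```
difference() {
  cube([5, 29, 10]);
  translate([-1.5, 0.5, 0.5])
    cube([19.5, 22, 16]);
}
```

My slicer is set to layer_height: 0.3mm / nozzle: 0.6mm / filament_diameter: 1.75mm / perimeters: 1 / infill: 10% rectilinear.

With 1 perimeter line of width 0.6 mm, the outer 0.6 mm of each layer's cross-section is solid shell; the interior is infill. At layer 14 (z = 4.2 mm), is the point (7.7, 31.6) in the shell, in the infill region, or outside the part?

outside

At z = 4.2 mm: the 5×29 cube contributes its full rectangle; the 19.5×22 cube at (-1.5, 0.5) contributes its full rectangle; Taking the first minus the rest: starting from the 5×29 cube, the 19.5×22 cube at (-1.5, 0.5) partially overlaps it — only the 110.00 mm² overlap (of its 429.00 mm²) is removed, clipping the outline — 2 connected regions. Overall, the cross-section has 2 separate islands. The nearest boundary edge runs (5.00, 29.00)→(5.00, 22.50); distance from the point to it = 3.75 mm. The point is not inside any of the regions above, so it lies outside the cross-section (3.75 mm from the nearest boundary).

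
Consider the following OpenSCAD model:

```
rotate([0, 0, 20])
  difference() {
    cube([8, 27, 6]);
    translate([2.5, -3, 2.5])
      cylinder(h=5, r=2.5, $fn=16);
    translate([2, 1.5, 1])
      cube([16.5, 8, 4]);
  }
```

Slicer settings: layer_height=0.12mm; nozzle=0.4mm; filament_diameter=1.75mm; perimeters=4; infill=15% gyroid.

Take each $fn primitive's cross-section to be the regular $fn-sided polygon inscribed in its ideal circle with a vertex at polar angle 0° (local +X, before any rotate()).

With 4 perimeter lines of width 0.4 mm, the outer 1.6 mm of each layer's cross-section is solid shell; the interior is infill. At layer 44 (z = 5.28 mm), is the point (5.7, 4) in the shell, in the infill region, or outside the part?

shell

At z = 5.28 mm: the cube (footprint 8×27) is included at this height; the cylinder at (2.5, -3): section is a regular 16-gon, circumradius r=2.5; the cube at (2, 1.5) does not reach this height (z outside [1, 5]); After the difference (first − rest): starting from the 8×27 cube, the r=2.5 cylinder at (2.5, -3) misses the remaining region (no effect) — 1 connected region; (rotated 20° about Z; rotation is an isometry so areas/perimeters/island counts are preserved). Overall, the cross-section is a single solid region. Undo the 20° rotation: the query point maps to (6.724, 1.809) in the un-rotated model frame. The nearest boundary edge runs (8.00, 27.00)→(8.00, 0.00); distance from the point to it = 1.28 mm. The point is inside the cross-section, 1.28 mm from the nearest boundary — within the 1.6 mm shell band (4 × 0.4).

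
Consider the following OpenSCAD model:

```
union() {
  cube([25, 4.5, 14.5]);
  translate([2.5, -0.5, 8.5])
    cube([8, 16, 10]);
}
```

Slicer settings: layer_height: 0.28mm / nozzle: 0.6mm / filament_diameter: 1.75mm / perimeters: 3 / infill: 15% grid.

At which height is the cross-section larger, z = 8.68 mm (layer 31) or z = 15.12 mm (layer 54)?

layer 31 (z = 8.68 mm)

Layer 31 (z = 8.68): the cube (footprint 25×4.5) is included at this height (area 112.50 mm²); the cube at (2.5, -0.5) is present — its section is the full 8×16 rectangle (area 128.00 mm²); Merging all regions: the regions partially overlap — summed areas 240.50 mm² minus the doubly-counted overlap 36.00 mm² gives 204.50 mm² — area = 204.50 mm². So its area = 204.50 mm². Layer 54 (z = 15.12): the cube does not reach this height (z outside [0, 14.5]); the cube at (2.5, -0.5) (footprint 8×16) is included at this height (area 128.00 mm²); Taking the union: only the 8×16 cube at (2.5, -0.5) is present, so the union is just that shape — area = 128.00 mm². So its area = 128.00 mm². Layer 31 is larger (204.50 vs 128.00 mm²).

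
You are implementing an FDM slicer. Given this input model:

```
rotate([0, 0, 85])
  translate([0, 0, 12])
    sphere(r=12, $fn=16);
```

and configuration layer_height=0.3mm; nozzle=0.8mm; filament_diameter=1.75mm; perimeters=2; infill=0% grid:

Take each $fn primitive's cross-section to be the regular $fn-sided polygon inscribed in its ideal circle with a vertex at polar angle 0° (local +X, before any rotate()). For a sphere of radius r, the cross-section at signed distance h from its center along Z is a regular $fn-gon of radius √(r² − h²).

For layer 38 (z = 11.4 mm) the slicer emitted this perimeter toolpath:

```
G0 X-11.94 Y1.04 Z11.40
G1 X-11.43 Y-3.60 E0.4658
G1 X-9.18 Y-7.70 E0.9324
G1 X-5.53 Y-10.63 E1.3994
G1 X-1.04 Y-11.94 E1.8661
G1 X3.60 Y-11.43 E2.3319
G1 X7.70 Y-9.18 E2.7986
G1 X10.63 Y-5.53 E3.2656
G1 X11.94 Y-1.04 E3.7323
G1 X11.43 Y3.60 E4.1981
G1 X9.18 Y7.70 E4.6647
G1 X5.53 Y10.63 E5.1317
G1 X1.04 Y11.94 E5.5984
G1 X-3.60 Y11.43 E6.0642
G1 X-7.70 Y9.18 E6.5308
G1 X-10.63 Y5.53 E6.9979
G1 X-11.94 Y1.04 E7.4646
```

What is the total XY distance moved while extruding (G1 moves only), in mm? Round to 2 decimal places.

74.81 mm

Sum the Euclidean lengths of each G1 segment: total = 74.81 mm.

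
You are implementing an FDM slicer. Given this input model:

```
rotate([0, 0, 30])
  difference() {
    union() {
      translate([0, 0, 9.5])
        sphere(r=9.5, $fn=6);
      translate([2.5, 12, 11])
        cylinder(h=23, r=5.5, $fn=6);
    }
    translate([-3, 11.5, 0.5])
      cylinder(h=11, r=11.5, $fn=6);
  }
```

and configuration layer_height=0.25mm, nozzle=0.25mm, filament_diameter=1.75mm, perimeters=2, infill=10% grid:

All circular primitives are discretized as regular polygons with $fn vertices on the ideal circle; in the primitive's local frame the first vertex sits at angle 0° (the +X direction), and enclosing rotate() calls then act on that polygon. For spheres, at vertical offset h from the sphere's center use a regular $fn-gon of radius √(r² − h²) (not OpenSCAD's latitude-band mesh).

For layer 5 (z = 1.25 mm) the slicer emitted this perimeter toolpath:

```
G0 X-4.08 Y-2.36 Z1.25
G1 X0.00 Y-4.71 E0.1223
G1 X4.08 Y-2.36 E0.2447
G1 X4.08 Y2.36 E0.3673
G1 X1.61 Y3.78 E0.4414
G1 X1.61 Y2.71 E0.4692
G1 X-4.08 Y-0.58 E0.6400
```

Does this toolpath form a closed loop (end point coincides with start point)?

Start point (G0): (-4.08, -2.36). End point (last G1): the path does not return to the start — open.

no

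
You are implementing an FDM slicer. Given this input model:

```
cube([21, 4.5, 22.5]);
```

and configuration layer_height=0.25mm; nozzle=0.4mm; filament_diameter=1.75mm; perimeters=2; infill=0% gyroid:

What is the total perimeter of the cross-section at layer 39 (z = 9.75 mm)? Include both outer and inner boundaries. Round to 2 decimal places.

At z = 9.75 mm: the cube is present — its section is the full 21×4.5 rectangle (perimeter 51.00 mm). Overall, the cross-section is a single solid region. Total boundary length (outer) = 51.00 mm.

51.00 mm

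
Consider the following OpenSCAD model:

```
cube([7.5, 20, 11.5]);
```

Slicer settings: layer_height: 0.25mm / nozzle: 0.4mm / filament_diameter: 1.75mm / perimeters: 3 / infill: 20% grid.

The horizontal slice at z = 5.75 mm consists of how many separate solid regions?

At z = 5.75 mm: the 7.5×20 cube contributes its full rectangle. The result has 1 disconnected region.

1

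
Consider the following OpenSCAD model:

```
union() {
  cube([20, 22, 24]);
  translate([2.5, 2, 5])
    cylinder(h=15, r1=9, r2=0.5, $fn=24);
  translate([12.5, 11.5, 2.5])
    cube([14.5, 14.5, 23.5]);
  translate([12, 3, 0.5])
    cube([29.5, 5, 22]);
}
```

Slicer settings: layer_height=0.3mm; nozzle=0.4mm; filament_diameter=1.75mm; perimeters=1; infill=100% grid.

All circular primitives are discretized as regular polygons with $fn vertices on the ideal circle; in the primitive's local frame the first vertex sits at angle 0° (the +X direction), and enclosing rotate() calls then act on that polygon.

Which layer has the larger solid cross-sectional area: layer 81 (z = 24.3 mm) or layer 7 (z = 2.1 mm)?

Layer 81 (z = 24.3): the cube is not intersected at this z (z outside [0, 24]); the cone at (2.5, 2) is not intersected at this z (z outside [5, 20]); the cube at (12.5, 11.5) is present — its section is the full 14.5×14.5 rectangle (area 210.25 mm²); the cube at (12, 3) is absent (z outside [0.5, 22.5]); Combining (union): only the 14.5×14.5 cube at (12.5, 11.5) is present, so the union is just that shape — area = 210.25 mm². So its area = 210.25 mm². Layer 7 (z = 2.1): the cube is present — its section is the full 20×22 rectangle (area 440.00 mm²); the cone at (2.5, 2) does not reach this height (z outside [5, 20]); the cube at (12.5, 11.5) is absent (z outside [2.5, 26]); the 29.5×5 cube at (12, 3) contributes its full rectangle (area 147.50 mm²); Combining (union): the regions partially overlap — summed areas 587.50 mm² minus the doubly-counted overlap 40.00 mm² gives 547.50 mm² — area = 547.50 mm². So its area = 547.50 mm². Layer 7 is larger (547.50 vs 210.25 mm²).

layer 7 (z = 2.1 mm)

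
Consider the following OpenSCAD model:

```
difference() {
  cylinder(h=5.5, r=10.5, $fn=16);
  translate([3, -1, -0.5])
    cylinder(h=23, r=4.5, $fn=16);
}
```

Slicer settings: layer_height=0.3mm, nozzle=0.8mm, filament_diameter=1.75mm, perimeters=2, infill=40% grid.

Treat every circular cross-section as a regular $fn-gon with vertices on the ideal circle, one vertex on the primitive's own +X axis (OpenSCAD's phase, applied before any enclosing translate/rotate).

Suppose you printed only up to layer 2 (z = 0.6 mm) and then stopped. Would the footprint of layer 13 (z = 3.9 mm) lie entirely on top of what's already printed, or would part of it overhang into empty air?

entirely on top

Compare the two slices. At z = 0.6: the r=10.5 cylinder contributes a regular 16-gon of circumradius 10.5 (area = (16/2)·10.500²·sin(360°/16) = 337.53 mm²); the cylinder at (3, -1): section is a regular 16-gon, circumradius r=4.5 (area = (16/2)·4.500²·sin(360°/16) = 61.99 mm²); After the difference (first − rest): starting from the r=10.5 cylinder (337.53 mm²), the r=4.5 cylinder at (3, -1) lies wholly inside it (removes its full 61.99 mm² and its 28.09 mm outline becomes a hole wall) — area = 275.53 mm². At z = 3.9: the r=10.5 cylinder contributes a regular 16-gon of circumradius 10.5 (area = (16/2)·10.500²·sin(360°/16) = 337.53 mm²); the r=4.5 cylinder at (3, -1) gives a regular 16-gon of circumradius 4.5 (constant along its height) (area = (16/2)·4.500²·sin(360°/16) = 61.99 mm²); Taking the first minus the rest: starting from the r=10.5 cylinder (337.53 mm²), the r=4.5 cylinder at (3, -1) lies wholly inside it (removes its full 61.99 mm² and its 28.09 mm outline becomes a hole wall) — area = 275.53 mm². Checking containment: the cross-section at z = 3.9 is a subset of the cross-section at z = 0.6.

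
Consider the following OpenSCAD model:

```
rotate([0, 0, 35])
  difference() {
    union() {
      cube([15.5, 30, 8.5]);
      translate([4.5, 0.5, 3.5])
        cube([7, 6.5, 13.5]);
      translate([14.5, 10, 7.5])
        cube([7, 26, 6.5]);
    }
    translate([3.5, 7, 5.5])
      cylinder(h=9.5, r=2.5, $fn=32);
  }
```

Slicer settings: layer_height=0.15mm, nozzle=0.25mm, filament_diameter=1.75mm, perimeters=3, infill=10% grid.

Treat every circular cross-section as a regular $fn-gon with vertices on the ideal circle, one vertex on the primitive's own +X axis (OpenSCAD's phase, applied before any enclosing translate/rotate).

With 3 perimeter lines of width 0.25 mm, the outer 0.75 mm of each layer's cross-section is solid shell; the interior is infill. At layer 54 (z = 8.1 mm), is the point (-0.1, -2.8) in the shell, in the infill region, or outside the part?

outside

At z = 8.1 mm: the cube (footprint 15.5×30) is included at this height; the 7×6.5 cube at (4.5, 0.5) contributes its full rectangle; the cube at (14.5, 10) is present — its section is the full 7×26 rectangle; Merging all regions: the regions partially overlap (shared area 65.50 mm²), so overlapping operands fuse into one piece — 1 connected region; the r=2.5 cylinder at (3.5, 7) contributes a regular 32-gon of circumradius 2.5; Subtracting the remaining from the first: starting from that combined region, the r=2.5 cylinder at (3.5, 7) lies wholly inside it (removes its full 19.51 mm² and its 15.68 mm outline becomes a hole wall) — 1 connected region with 1 hole; (whole slice rotated 35° about Z — lengths, areas and connectivity unchanged). Overall, the cross-section is one region with 1 hole. Undo the 35° rotation: the query point maps to (-1.688, -2.236) in the un-rotated model frame. The nearest boundary edge runs (15.50, 0.00)→(0.00, 0.00); distance from the point to it = 2.80 mm. The point is not inside any of the regions above, so it lies outside the cross-section (2.80 mm from the nearest boundary).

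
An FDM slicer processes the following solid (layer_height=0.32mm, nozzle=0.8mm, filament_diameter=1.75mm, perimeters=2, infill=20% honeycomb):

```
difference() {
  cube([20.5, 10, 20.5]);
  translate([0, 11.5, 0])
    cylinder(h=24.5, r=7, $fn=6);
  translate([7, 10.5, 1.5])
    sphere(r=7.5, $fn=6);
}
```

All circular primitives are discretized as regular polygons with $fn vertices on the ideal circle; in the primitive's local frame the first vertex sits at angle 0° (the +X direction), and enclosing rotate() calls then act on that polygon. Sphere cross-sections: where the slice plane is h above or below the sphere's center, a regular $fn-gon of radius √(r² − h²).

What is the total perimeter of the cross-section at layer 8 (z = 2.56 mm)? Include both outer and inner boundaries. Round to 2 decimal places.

At z = 2.56 mm: the 20.5×10 cube contributes its full rectangle (perimeter 61.00 mm); the cylinder at (0, 11.5): section is a regular 6-gon, circumradius r=7 (perimeter = 2·6·7.000·sin(180°/6) = 42.00 mm); the r=7.5 sphere at (7, 10.5) contributes a regular 6-gon of circumradius √(7.5²−1.06²) = 7.425 (perimeter = 2·6·7.425·sin(180°/6) = 44.55 mm); Subtracting the remaining from the first: starting from the 20.5×10 cube, the r=7 cylinder at (0, 11.5) partially overlaps it — only the 21.98 mm² overlap (of its 127.31 mm²) is removed, clipping the outline; the r=7.5 sphere at (7, 10.5) partially overlaps it — only the 47.74 mm² overlap (of its 143.22 mm²) is removed, clipping the outline — boundary = 60.65 mm. Overall, the cross-section is a single solid region. Total boundary length (outer) = 60.65 mm.

60.65 mm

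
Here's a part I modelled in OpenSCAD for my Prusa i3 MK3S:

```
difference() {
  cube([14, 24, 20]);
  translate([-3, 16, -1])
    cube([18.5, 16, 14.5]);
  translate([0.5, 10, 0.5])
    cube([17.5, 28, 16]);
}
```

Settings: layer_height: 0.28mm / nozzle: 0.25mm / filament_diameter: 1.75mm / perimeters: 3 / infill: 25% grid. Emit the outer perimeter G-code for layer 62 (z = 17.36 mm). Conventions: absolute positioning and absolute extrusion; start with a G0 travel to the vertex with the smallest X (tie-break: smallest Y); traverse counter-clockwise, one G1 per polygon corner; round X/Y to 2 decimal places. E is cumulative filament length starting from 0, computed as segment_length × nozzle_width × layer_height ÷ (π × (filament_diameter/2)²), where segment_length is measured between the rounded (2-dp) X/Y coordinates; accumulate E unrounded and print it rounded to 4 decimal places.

At z = 17.36 mm: the 14×24 cube contributes its full rectangle; the cube at (-3, 16) is absent (z outside [-1, 13.5]); the cube at (0.5, 10) is absent (z outside [0.5, 16.5]); After the difference (first − rest): none of the subtracted shapes is present at this height, so the 14×24 cube is unchanged — 1 connected region. The outline is a single polygon with 4 vertices. Extrusion per mm of travel: 0.25 × 0.28 / (π × 0.875²) = 0.029103. Accumulating E over each segment gives final E = 2.2118.

G0 X0.00 Y0.00 Z17.36
G1 X14.00 Y0.00 E0.4074
G1 X14.00 Y24.00 E1.1059
G1 X0.00 Y24.00 E1.5133
G1 X0.00 Y0.00 E2.2118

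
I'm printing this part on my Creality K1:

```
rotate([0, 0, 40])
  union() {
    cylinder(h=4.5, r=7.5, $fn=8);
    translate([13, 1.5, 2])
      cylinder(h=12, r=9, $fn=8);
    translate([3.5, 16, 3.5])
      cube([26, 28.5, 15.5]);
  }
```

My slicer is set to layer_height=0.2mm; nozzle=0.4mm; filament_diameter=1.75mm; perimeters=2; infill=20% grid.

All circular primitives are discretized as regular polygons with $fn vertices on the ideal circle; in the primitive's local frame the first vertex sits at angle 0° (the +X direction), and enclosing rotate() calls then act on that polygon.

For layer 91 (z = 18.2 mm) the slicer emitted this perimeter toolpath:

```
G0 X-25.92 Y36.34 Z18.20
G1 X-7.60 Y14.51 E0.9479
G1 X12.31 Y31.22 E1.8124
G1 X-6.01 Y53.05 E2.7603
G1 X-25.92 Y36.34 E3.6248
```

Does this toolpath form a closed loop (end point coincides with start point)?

Start point (G0): (-25.92, 36.34). End point (last G1): the path returns to the start — closed.

yes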